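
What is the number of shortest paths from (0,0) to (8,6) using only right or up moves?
3,003

Solution: Choose 8 rights from 14 moves: C(14,8) = 3,003.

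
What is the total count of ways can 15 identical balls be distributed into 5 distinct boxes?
3,876

Reasoning: C(15+5-1, 5-1) = C(19, 4) = 3,876.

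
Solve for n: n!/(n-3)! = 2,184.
14

Reasoning: n!/(n-3)! = n×(n-1)×(n-2), a product of 3 consecutive integers ≈ (n−1)^3. 2,184^(1/3) + 1 ≈ 14.0; check n = 14: 14×13×12 = 2,184 ✓. So n = 14.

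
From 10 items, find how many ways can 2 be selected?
C(10,2) = 10! / (2! × (10-2)!)
         = 10! / (2! × 8!)
         = 45

Answer: 45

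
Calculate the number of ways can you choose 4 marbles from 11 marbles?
330

Reasoning: C(11,4) = 11! / (4! × (11-4)!)
         = 11! / (4! × 7!)
         = 330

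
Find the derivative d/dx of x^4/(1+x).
(4x^3(1+x) - x^4)/(1+x)²

Quotient rule: [4x^{3}(1+x) - x^4]/(1+x)².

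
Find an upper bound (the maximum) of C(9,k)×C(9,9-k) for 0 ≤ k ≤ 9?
15,876

Reasoning: C(9,k)·C(9,9-k) = C(9,k)², maximised at the centre k = 4: C(9,4)² = 15,876.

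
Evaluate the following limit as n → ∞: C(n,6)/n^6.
1/720

Working:
C(n,6) ≈ n^6/6! for large n. Limit = 1/6! = 1/720.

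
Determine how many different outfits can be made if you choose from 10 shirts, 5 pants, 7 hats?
By the multiplication principle: 10 × 5 × 7 = 350.

Answer: 350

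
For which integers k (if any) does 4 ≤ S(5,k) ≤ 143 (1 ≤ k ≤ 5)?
2, 3, 4

Explanation: S(5,1)=1; S(5,2)=15; S(5,3)=25; S(5,4)=10; S(5,5)=1. So valid k = 2, 3, 4.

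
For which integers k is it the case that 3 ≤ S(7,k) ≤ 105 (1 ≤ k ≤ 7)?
S(7,1)=1; S(7,2)=63; S(7,3)=301; S(7,4)=350; S(7,5)=140; S(7,6)=21; S(7,7)=1. So valid k = 2, 6.
Final answer: 2, 6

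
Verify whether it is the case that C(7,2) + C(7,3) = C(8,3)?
True
Pascal's identity: LHS = 21 + 35 = 56; RHS = C(8,3) = 56. Both sides agree, so the statement holds.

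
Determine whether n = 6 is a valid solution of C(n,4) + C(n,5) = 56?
No

Explanation: C(6,4) + C(6,5) = 15 + 6 = 21, which does not equal 56.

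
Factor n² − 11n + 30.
(n − 5)(n − 6)

Seek roots whose sum is 11 and product is 30: (5, 6). So n² − 11n + 30 = (n − 5)(n − 6).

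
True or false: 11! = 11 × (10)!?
True

Solution: By definition n! = n × (n-1)!, so 11! = 11 × 10!.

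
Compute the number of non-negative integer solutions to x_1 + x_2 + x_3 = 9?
C(9+3-1, 3-1) = 55.

Answer: 55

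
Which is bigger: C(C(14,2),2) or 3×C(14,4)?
C(C(14,2),2)

C(C(14,2),2)=4,095, 3×C(14,4)=3,003.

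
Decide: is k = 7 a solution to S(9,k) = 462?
Yes
S(9,7) = 7·S(8,7) + S(8,6) = 7·28 + 266 = 462, which equals 462.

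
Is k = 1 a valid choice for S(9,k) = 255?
No

Solution: S(9,1) = 1·S(8,1) + S(8,0) = 1·1 + 0 = 1, which does not equal 255.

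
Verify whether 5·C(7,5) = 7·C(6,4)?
True

Solution: Absorption identity k·C(n,k) = n·C(n-1,k-1). LHS = 5·21 = 105; RHS = 7·15 = 105.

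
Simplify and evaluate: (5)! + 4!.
144
(5)! + 4! = (5)·4! + 4! = (5+1)·4! = 6·4! = 144.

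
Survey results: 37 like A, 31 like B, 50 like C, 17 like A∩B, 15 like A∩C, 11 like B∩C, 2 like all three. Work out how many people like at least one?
|A∪B∪C| = 37+31+50-17-15-11+2 = 77.
Final answer: 77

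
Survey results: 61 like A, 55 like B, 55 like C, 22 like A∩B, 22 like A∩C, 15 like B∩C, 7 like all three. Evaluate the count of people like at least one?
119

|A∪B∪C| = 61+55+55-22-22-15+7 = 119.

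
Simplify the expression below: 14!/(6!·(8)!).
3,003
This is C(14,6) = 3,003.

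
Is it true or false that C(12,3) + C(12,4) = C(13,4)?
True

Working:
Pascal's identity: LHS = 220 + 495 = 715; RHS = C(13,4) = 715. Both sides agree, so the statement holds.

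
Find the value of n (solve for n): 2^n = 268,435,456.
268,435,456 = 1,024 × 1,024 × 256 = 2^10 × 2^10 × 2^8 = 2^28, so n = 28.

Answer: 28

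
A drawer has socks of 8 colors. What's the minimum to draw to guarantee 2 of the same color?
9

Explanation: Worst case: 1 of each = 8. One more: 9.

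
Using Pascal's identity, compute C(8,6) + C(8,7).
36

Solution: C(8,6) + C(8,7) = C(9,7) = 36.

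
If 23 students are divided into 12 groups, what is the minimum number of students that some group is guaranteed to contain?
2
Pigeonhole: ⌈23/12⌉ = 2.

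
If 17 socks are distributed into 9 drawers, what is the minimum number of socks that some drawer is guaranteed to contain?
Pigeonhole: ⌈17/9⌉ = 2.

Answer: 2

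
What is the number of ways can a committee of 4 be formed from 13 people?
715

C(13,4) = 13! / (4! × (13-4)!)
         = 13! / (4! × 9!)
         = 715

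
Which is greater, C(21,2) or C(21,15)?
C(21,15)

Working:
C(21,2)=210, C(21,15)=54,264.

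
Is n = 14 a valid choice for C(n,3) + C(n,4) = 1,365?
Yes

Reasoning: C(14,3) + C(14,4) = 364 + 1,001 = 1,365, which equals 1,365.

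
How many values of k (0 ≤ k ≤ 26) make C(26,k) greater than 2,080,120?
Row 26 is unimodal and symmetric about k=26/2. C(26,8)=1,562,275 ≤ 2,080,120; C(26,9)=3,124,550 > 2,080,120; by symmetry C(26,k) > 2,080,120 for k = 9..17. That's 17 - 9 + 1 = 9 values.
Final answer: 9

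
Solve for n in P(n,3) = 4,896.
18

Explanation: P(n,3) = n(n−1)(n−2) is increasing in n; n(n−1)(n−2) ≈ (n−1)^3 = 4,896 gives n ≈ 18.0. Check: P(16,3) = 3,360, P(17,3) = 4,080, P(18,3) = 4,896 ✓. So n = 18.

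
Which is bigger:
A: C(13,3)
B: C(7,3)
A
A=C(13,3)=286, B=C(7,3)=35.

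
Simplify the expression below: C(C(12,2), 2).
2,145
C(12,2) = 66, then C(66, 2) = 2,145.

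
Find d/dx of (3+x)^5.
5(3+x)^4

Using the power rule: d/dx (3+x)^5 = 5(3+x)^{4}.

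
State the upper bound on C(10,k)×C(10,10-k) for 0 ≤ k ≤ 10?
63,504

Explanation: C(10,k)·C(10,10-k) = C(10,k)², maximised at the centre k = 5: C(10,5)² = 63,504.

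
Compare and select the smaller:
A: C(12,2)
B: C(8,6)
B

Working:
A=C(12,2)=66, B=C(8,6)=28.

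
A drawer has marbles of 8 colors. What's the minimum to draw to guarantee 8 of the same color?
57

Worst case: 7 of each = 56. One more: 57.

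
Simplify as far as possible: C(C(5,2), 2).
45

Working:
C(5,2) = 10, then C(10, 2) = 45.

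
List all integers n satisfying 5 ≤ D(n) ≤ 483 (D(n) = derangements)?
4, 5, 6

Working:
Using D(n) = (n−1)[D(n−1) + D(n−2)] with D(1)=0, D(2)=1: D(3)=2; D(4)=9; D(5)=44; D(6)=265; D(7)=1,854. So valid n = 4, 5, 6.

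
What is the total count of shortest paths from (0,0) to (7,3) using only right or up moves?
Choose 7 rights from 10 moves: C(10,7) = 120.

Answer: 120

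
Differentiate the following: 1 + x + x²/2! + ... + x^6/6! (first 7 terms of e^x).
Differentiating term by term gives the first 6 terms of e^x.

Answer: 1 + x + x²/2! + ... + x^5/5!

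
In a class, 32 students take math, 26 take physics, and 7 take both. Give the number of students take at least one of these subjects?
51

Working:
|A∪B| = |A|+|B|-|A∩B| = 32+26-7 = 51.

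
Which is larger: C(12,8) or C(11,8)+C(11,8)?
C(12,8)

Explanation: C(12,8)=495; C(11,8)+C(11,8)=165+165=330.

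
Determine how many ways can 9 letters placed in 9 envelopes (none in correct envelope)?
133,496
Using D(n) = (n-1)[D(n-1) + D(n-2)]:
D(9) = (9-1) × [D(8) + D(7)]
      = 8 × [14833 + 1854]
      = 8 × 16687
      = 133,496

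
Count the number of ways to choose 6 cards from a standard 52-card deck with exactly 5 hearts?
50,193

Explanation: 13 hearts and 39 non-hearts: C(13,5) × C(39,1) = 1287 × 39 = 50,193.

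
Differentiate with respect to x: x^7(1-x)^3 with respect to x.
Product rule: 7x^{6}(1-x)^{3} + x^7·(-3)(1-x)^{2}.
Final answer: 7x^6(1-x)^3 - 3x^7(1-x)^2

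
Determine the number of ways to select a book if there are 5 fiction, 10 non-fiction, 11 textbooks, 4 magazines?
30
By the addition principle: 5 + 10 + 11 + 4 = 30.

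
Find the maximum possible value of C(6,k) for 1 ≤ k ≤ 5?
20
C(6,k) is maximised at the centre of the row: C(6,3) = 20.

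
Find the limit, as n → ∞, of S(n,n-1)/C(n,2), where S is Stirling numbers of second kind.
1

Working:
S(n,n-1) = C(n,2), so the limit is 1.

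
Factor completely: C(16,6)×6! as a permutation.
P(16,6)

Reasoning: C(16,6)×6! = [16!/(6!(10)!)]×6! = 16!/(10)! = P(16,6) = 5,765,760.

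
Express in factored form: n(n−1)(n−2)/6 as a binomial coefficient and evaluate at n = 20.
C(n,3); C(20,3) = 1,140

Solution: n(n−1)(n−2)/6 = n!/(3!(n−3)!) = C(n,3). At n = 20: C(20,3) = 1,140.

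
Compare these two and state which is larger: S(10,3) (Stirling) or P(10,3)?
S(10,3)
S(10,3) = 3·S(9,3) + S(9,2) = 3·3,025 + 255 = 9,330; P(10,3) = 720.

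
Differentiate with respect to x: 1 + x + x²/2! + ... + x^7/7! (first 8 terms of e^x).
1 + x + x²/2! + ... + x^6/6!
Differentiating term by term gives the first 7 terms of e^x.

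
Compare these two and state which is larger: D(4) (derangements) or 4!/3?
D(4) = (4-1)·[D(3) + D(2)] = 3·[2 + 1] = 9; 4!/3 = 24/3 = 8.
Final answer: D(4)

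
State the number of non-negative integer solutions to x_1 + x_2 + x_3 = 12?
91

Explanation: C(12+3-1, 3-1) = 91.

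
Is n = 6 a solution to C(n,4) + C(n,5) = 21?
Yes

Working:
C(6,4) + C(6,5) = 15 + 6 = 21, which equals 21.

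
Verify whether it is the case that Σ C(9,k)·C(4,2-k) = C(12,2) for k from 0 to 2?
False

Solution: Vandermonde's identity gives C(13,2) = 78; RHS C(12,2) = 66.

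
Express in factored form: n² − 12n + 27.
(n − 3)(n − 9)

Explanation: Seek roots whose sum is 12 and product is 27: (3, 9). So n² − 12n + 27 = (n − 3)(n − 9).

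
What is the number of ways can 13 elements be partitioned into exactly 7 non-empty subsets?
5,715,424

Solution: This equals S(13,7), the Stirling number of the 2nd kind.
Using the Stirling recurrence: S(n,k) = k·S(n-1,k) + S(n-1,k-1)
S(13,7) = 7·S(12,7) + S(12,6)
         = 7·627396 + 1323652
         = 4391772 + 1323652
         = 5,715,424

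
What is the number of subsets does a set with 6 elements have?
64

Reasoning: Each element can be included or excluded: 2^6 = 64.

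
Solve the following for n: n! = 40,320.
8

Solution: n! is strictly increasing. 6! = 720, 7! = 5,040, 8! = 40,320 ✓. So n = 8.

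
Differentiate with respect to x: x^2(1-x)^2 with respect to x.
2x^1(1-x)^2 - 2x^2(1-x)^1

Explanation: Product rule: 2x^{1}(1-x)^{2} + x^2·(-2)(1-x)^{1}.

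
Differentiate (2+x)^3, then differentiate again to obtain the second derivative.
6(2+x)^1

Solution: First derivative: 3(2+x)^{2}. Second derivative: 3·2·(2+x)^{1} = 6(2+x)^{1}.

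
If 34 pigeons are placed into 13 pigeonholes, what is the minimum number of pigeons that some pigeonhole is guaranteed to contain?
Pigeonhole: ⌈34/13⌉ = 3.

Answer: 3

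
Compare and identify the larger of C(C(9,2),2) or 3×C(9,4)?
C(C(9,2),2)=630, 3×C(9,4)=378.
Final answer: C(C(9,2),2)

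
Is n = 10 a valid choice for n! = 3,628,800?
Yes

Explanation: 10! = 10·9! = 10·362,880 = 3,628,800, which equals 3,628,800.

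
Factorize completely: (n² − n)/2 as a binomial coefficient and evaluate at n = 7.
(n² − n)/2 = n(n−1)/2 = C(n,2). At n = 7: C(7,2) = 21.

Answer: C(n,2); C(7,2) = 21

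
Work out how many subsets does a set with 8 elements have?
256

Working:
Each element can be included or excluded: 2^8 = 256.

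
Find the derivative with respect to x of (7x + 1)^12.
84(7x + 1)^11
Chain rule: 12(7x+1)^{11} × 7 = 84(7x+1)^{11}.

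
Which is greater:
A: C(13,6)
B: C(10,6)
A
A=C(13,6)=1,716, B=C(10,6)=210.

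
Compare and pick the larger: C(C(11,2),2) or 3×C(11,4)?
C(C(11,2),2)=1,485, 3×C(11,4)=990.
Final answer: C(C(11,2),2)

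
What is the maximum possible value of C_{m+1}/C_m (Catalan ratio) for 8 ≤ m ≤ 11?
46/13

Solution: C_{m+1}/C_m = 2(2m+1)/(m+2), which increases with m. Maximum at m = 11: 2·23/13 = 46/13.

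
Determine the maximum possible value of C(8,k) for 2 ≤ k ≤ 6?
C(8,k) is maximised at the centre of the row: C(8,4) = 70.

Answer: 70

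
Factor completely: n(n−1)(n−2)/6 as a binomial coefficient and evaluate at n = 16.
C(n,3); C(16,3) = 560
n(n−1)(n−2)/6 = n!/(3!(n−3)!) = C(n,3). At n = 16: C(16,3) = 560.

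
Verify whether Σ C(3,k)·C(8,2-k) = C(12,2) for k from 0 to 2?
False

Vandermonde's identity gives C(11,2) = 55; RHS C(12,2) = 66.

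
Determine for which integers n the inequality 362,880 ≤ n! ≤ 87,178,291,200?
9, 10, 11, 12, 13, 14

n! is strictly increasing; 9! = 362,880 and 14! = 87,178,291,200, so valid n = 9, 10, 11, 12, 13, 14.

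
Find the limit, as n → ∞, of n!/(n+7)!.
0

Explanation: n!/(n+7)! = 1/[(n+1)(n+2)···(n+7)] → 0 as n → ∞.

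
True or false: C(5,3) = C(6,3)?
False

LHS = C(5,3) = 10; RHS = C(6,3) = 20. 10 ≠ 20, so the statement does not hold.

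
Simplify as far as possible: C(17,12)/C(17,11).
1/2

Working:
C(n,k+1)/C(n,k) = (n−k)/(k+1). Here (17−11)/(11+1) = 6/12 = 1/2.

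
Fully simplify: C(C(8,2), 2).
378

Reasoning: C(8,2) = 28, then C(28, 2) = 378.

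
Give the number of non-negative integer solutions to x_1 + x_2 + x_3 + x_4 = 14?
C(14+4-1, 4-1) = 680.
Final answer: 680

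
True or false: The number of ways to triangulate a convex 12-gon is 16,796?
True

Solution: Triangulations of a convex 12-gon are counted by the Catalan number C_10: C_10 = C(20,10)/(10+1) = 184,756/11 = 16,796.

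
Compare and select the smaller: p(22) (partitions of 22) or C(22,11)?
p(22)

Solution: Pentagonal recurrence p(n) = p(n−1) + p(n−2) − p(n−5) − p(n−7) + …: p(22) = p(21) + p(20) − p(17) − p(15) + p(10) + p(7) − p(0) = 792 + 627 − 297 − 176 + 42 + 15 − 1 = 1,002; C(22,11) = 705,432.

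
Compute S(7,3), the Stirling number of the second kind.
Using the Stirling recurrence: S(n,k) = k·S(n-1,k) + S(n-1,k-1)
S(7,3) = 3·S(6,3) + S(6,2)
         = 3·90 + 31
         = 270 + 31
         = 301
Final answer: 301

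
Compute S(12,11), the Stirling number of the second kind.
66
Using the Stirling recurrence: S(n,k) = k·S(n-1,k) + S(n-1,k-1)
S(12,11) = 11·S(11,11) + S(11,10)
         = 11·1 + 55
         = 11 + 55
         = 66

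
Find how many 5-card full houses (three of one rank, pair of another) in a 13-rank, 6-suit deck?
Triple rank: 13. Triple suits: C(6,3)=20. Pair rank: 12. Pair suits: C(6,2)=15. Total: 46,800.

Answer: 46,800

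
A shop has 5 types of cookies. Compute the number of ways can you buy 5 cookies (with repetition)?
126

Stars and bars: C(5+5-1, 5) = C(9, 5) = 126.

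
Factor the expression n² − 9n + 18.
(n − 3)(n − 6)

Seek roots whose sum is 9 and product is 18: (3, 6). So n² − 9n + 18 = (n − 3)(n − 6).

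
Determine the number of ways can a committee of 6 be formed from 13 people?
1,716

Reasoning: C(13,6) = 13! / (6! × (13-6)!)
         = 13! / (6! × 7!)
         = 1,716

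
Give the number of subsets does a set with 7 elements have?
128
Each element can be included or excluded: 2^7 = 128.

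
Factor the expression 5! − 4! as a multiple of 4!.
5! − 4! = 5·4! − 4! = (5 − 1)·4! = 4 × 4! = 96.

Answer: 4 × 4! = 96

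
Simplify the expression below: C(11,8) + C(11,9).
220

Working:
By Pascal's identity: C(12,9) = 220.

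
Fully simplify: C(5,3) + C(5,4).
By Pascal's identity: C(6,4) = 15.
Final answer: 15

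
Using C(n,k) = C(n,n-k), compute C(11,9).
55

Solution: C(11,9) = C(11,2) = 55.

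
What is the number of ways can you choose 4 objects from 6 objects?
15

Solution: C(6,4) = 6! / (4! × (6-4)!)
         = 6! / (4! × 2!)
         = 15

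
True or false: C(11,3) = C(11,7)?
False

Working:
C(11,3) = 165 but C(11,7) = 330; symmetry gives C(11,3) = C(11,8), not C(11,7).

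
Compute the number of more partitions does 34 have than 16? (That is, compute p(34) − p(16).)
12,079

Solution: Pentagonal recurrence p(n) = p(n−1) + p(n−2) − p(n−5) − p(n−7) + …: p(34) = p(33) + p(32) − p(29) − p(27) + p(22) + p(19) − p(12) − p(8) = 10,143 + 8,349 − 4,565 − 3,010 + 1,002 + 490 − 77 − 22 = 12,310.
p(16) = p(15) + p(14) − p(11) − p(9) + p(4) + p(1) = 176 + 135 − 56 − 30 + 5 + 1 = 231.
Difference = 12,310 − 231 = 12,079.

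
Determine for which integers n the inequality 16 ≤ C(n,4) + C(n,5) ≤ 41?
6

Working:
C(5,4)+C(5,5)=6; C(6,4)+C(6,5)=21; C(7,4)+C(7,5)=56. So valid n = 6.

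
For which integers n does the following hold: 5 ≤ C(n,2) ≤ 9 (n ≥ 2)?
4

C(3,2)=3; C(4,2)=6; C(5,2)=10. So valid n = 4.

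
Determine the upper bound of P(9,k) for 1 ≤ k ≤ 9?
362,880

P(9,k) increases in k, so maximum at k = 9: 9! = 362,880.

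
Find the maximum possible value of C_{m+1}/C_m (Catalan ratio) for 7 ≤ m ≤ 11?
46/13

Reasoning: C_{m+1}/C_m = 2(2m+1)/(m+2), which increases with m. Maximum at m = 11: 2·23/13 = 46/13.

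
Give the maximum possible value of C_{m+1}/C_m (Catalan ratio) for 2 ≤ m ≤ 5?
C_{m+1}/C_m = 2(2m+1)/(m+2), which increases with m. Maximum at m = 5: 2·11/7 = 22/7.

Answer: 22/7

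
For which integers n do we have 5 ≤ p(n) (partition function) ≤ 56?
4, 5, 6, 7, 8, 9, 10, 11
Tabulating p(n) via p(n) = p(n−1) + p(n−2) − p(n−5) − p(n−7) + …: p(3)=3; p(4)=5; p(5)=7; p(6)=11; p(7)=15; p(8)=22; p(9)=30; p(10)=42; p(11)=56; p(12)=77. So valid n = 4, 5, 6, 7, 8, 9, 10, 11.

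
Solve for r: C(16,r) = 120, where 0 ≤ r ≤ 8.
2

Working:
C(16,r) is increasing for 0 ≤ r ≤ 8. Stepping up (C(16,r+1) = C(16,r)·(16−r)/(r+1)): C(16,1) = 16, C(16,2) = 120 ✓. So r = 2.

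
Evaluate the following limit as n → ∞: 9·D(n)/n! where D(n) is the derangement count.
9/e

D(n)/n! → 1/e, so 9·D(n)/n! → 9/e.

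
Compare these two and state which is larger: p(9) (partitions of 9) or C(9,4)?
C(9,4)

Working:
Pentagonal recurrence p(n) = p(n−1) + p(n−2) − p(n−5) − p(n−7) + …: p(9) = p(8) + p(7) − p(4) − p(2) = 22 + 15 − 5 − 2 = 30; C(9,4) = 126.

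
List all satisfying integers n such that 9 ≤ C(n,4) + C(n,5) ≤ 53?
6

Working:
C(5,4)+C(5,5)=6; C(6,4)+C(6,5)=21; C(7,4)+C(7,5)=56. So valid n = 6.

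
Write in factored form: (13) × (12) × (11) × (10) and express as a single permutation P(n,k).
P(13,4) = 13!/(9)!

Explanation: Product of 4 consecutive descending integers starting at 13: P(13,4) = 13!/9! = 17,160.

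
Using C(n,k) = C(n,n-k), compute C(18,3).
816

Explanation: C(18,3) = C(18,15) = 816.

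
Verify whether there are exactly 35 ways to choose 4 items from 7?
True

C(7,4) = 35.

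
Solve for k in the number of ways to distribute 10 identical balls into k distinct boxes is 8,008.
7

Reasoning: Stars and bars: the count is C(10+k−1, k−1), increasing in k. k=5: C(14,4) = 1,001, k=6: C(15,5) = 3,003, k=7: C(16,6) = 8,008 ✓. So k = 7.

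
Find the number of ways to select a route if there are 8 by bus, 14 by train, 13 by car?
By the addition principle: 8 + 14 + 13 = 35.
Final answer: 35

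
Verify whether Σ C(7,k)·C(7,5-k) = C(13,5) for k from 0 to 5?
Vandermonde's identity gives C(14,5) = 2,002; RHS C(13,5) = 1,287.
Final answer: False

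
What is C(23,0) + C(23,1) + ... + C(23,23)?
8,388,608

Solution: Sum of binomial coefficients = 2^23 = 8,388,608.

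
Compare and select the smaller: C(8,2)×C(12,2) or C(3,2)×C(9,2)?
C(8,2)×C(12,2)=1,848, C(3,2)×C(9,2)=108.

Answer: C(3,2)×C(9,2)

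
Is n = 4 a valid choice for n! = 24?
4! = 4·3! = 4·6 = 24, which equals 24.
Final answer: Yes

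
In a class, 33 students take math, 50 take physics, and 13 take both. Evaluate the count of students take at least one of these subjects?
|A∪B| = |A|+|B|-|A∩B| = 33+50-13 = 70.
Final answer: 70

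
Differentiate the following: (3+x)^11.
11(3+x)^10

Reasoning: Using the power rule: d/dx (3+x)^11 = 11(3+x)^{10}.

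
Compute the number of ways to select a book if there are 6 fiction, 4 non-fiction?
10
By the addition principle: 6 + 4 = 10.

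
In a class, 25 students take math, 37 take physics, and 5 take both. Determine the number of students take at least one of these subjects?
57

|A∪B| = |A|+|B|-|A∩B| = 25+37-5 = 57.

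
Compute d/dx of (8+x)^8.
8(8+x)^7

Using the power rule: d/dx (8+x)^8 = 8(8+x)^{7}.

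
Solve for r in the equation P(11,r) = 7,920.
4

Reasoning: P(11,r) = 11·10·…·(11−r+1), a product of r factors. Multiplying down from 11: 11 = 11; 11·10 = 110; 11·10·9 = 990; 11·10·9·8 = 7,920 ✓ (4 factors). So r = 4.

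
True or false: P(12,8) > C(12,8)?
P(12,8) = 19,958,400 and C(12,8) = 495; P(n,r) = r! × C(n,r) so P > C whenever r ≥ 2.
Final answer: True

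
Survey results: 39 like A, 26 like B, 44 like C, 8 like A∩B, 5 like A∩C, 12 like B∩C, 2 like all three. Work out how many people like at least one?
|A∪B∪C| = 39+26+44-8-5-12+2 = 86.

Answer: 86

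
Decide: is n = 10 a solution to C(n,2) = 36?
No
C(10,2) = 10·9/2! = 90/2 = 45, which does not equal 36.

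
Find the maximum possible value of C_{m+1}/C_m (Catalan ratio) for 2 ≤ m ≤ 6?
13/4

Working:
C_{m+1}/C_m = 2(2m+1)/(m+2), which increases with m. Maximum at m = 6: 2·13/8 = 13/4.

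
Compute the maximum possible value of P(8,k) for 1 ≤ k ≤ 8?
40,320
P(8,k) increases in k, so maximum at k = 8: 8! = 40,320.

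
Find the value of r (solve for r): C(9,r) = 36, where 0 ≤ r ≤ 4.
2

Explanation: C(9,r) is increasing for 0 ≤ r ≤ 4. Stepping up (C(9,r+1) = C(9,r)·(9−r)/(r+1)): C(9,1) = 9, C(9,2) = 36 ✓. So r = 2.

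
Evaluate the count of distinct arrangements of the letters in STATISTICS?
Word has 10 letters (S=3, T=3, A=1, I=2, C=1). Arrangements: 10!/Π(k!) = 50,400.
Final answer: 50,400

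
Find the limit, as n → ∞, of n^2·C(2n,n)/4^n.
∞
C(2n,n) ~ 4^n/√(πn), so n^2·C(2n,n)/4^n ~ n^(2 − 1/2)/√π → ∞.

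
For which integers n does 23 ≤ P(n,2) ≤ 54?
6, 7

Reasoning: P(5,2)=20; P(6,2)=30; P(7,2)=42; P(8,2)=56. So valid n = 6, 7.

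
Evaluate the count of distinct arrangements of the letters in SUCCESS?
420

Working:
Word has 7 letters (S=3, U=1, C=2, E=1). Arrangements: 7!/Π(k!) = 420.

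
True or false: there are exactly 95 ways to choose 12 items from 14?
False

Working:
C(14,12) = 91 ≠ 95.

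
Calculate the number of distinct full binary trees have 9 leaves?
1,430

Explanation: Using the Catalan number formula: C_n = C(2n, n) / (n+1)
C_8 = C(16, 8) / (8+1)
     = 12870 / 9
     = 1,430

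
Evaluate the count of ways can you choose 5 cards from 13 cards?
1,287

Explanation: C(13,5) = 13! / (5! × (13-5)!)
         = 13! / (5! × 8!)
         = 1,287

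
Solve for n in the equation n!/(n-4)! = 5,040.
10

n!/(n-4)! = n×(n-1)×(n-2)×(n-3), a product of 4 consecutive integers ≈ (n−1.5)^4. 5,040^(1/4) + 1.5 ≈ 9.9; check n = 10: 10×9×8×7 = 5,040 ✓. So n = 10.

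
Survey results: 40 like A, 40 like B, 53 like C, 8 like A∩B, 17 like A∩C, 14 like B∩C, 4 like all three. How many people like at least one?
98

Explanation: |A∪B∪C| = 40+40+53-8-17-14+4 = 98.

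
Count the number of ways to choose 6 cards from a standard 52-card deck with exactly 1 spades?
7,484,841
13 spades and 39 non-spades: C(13,1) × C(39,5) = 13 × 575757 = 7,484,841.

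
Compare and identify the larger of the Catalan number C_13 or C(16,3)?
C_13

Working:
C_13 = C(26,13)/(13+1) = 10,400,600/14 = 742,900; C(16,3) = 560.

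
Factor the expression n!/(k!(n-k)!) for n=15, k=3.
This is the binomial coefficient C(15,3) = 455.

Answer: C(15,3) = 455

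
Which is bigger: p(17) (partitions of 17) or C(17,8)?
C(17,8)

Working:
Pentagonal recurrence p(n) = p(n−1) + p(n−2) − p(n−5) − p(n−7) + …: p(17) = p(16) + p(15) − p(12) − p(10) + p(5) + p(2) = 231 + 176 − 77 − 42 + 7 + 2 = 297; C(17,8) = 24,310.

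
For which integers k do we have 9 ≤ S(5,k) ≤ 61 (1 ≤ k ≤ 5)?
2, 3, 4

S(5,1)=1; S(5,2)=15; S(5,3)=25; S(5,4)=10; S(5,5)=1. So valid k = 2, 3, 4.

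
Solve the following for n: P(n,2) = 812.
29

P(n,2) = n(n−1) is increasing in n; n(n−1) ≈ (n−0.5)^2 = 812 gives n ≈ 29.0. Check: P(27,2) = 702, P(28,2) = 756, P(29,2) = 812 ✓. So n = 29.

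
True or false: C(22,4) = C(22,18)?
True

Reasoning: C(22,4) = C(22,22-4) by the symmetry property; both equal 7,315.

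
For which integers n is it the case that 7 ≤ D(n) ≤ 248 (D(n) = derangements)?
Using D(n) = (n−1)[D(n−1) + D(n−2)] with D(1)=0, D(2)=1: D(3)=2; D(4)=9; D(5)=44; D(6)=265. So valid n = 4, 5.
Final answer: 4, 5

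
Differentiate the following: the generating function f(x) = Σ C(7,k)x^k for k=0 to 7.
Σ k·C(7,k)x^(k-1) for k=1 to 7

Explanation: Term-by-term differentiation gives Σ k·C(7,k)x^{k-1} for k=1 to 7.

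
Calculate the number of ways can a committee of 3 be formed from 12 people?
C(12,3) = 12! / (3! × (12-3)!)
         = 12! / (3! × 9!)
         = 220
Final answer: 220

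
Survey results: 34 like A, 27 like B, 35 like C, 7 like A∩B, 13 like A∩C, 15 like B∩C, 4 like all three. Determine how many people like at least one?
65

Reasoning: |A∪B∪C| = 34+27+35-7-13-15+4 = 65.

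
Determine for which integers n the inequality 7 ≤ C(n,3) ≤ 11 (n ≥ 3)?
5

Reasoning: C(4,3)=4; C(5,3)=10; C(6,3)=20. So valid n = 5.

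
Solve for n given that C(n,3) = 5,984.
34

Reasoning: C(n,3) = n(n−1)(n−2)/3! is increasing in n, and n(n−1)(n−2) = 3!·5,984 = 35,904 ≈ (n−1)^3 gives n ≈ 34.0. Check: C(32,3) = 4,960, C(33,3) = 5,456, C(34,3) = 5,984 ✓. So n = 34.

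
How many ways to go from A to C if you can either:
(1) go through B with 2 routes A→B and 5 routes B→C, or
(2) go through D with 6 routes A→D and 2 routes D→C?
22

Explanation: Route via B: 2×5=10. Route via D: 6×2=12. Total: 22.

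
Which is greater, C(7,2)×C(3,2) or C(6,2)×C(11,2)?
C(6,2)×C(11,2)

Reasoning: C(7,2)×C(3,2)=63, C(6,2)×C(11,2)=825.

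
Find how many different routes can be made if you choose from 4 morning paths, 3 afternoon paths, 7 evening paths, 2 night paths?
168

Solution: By the multiplication principle: 4 × 3 × 7 × 2 = 168.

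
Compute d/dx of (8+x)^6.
Using the power rule: d/dx (8+x)^6 = 6(8+x)^{5}.
Final answer: 6(8+x)^5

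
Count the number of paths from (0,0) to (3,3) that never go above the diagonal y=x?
5

Solution: Counted by the Catalan number C_3: C_3 = C(6,3)/(3+1) = 20/4 = 5.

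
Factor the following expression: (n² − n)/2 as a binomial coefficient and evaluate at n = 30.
C(n,2); C(30,2) = 435

Explanation: (n² − n)/2 = n(n−1)/2 = C(n,2). At n = 30: C(30,2) = 435.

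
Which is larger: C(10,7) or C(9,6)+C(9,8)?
C(10,7)

Working:
C(10,7)=120; C(9,6)+C(9,8)=84+9=93.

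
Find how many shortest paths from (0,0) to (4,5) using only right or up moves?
126

Working:
Choose 4 rights from 9 moves: C(9,4) = 126.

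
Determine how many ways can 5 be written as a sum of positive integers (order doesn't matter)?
7

Solution: Pentagonal recurrence p(n) = p(n−1) + p(n−2) − p(n−5) − p(n−7) + …: p(5) = p(4) + p(3) − p(0) = 5 + 3 − 1 = 7.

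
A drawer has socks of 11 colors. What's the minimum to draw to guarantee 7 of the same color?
Worst case: 6 of each = 66. One more: 67.
Final answer: 67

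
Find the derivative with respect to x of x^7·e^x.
(7x^6 + x^7)e^x

Product rule: d/dx[x^7]·e^x + x^7·d/dx[e^x] = 7x^{6}e^x + x^7e^x.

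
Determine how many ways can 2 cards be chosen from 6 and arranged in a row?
30

Explanation: P(6,2) = 6!/(6-2)! = 30.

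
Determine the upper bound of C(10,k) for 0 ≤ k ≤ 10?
Maximum at k = 5: C(10,5) = 252.
Final answer: 252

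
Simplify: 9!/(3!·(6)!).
84

Reasoning: This is C(9,3) = 84.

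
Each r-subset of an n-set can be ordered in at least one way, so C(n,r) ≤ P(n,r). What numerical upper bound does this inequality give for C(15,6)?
3,603,600

Explanation: P(15,6) = 15·14·13·12·11·10 = 3,603,600, so C(15,6) ≤ 3,603,600. (The bound is loose by a factor of 6! = 720: C(15,6) = 3,603,600/720 = 5,005.)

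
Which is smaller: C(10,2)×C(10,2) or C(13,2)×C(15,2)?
C(10,2)×C(10,2)

Reasoning: C(10,2)×C(10,2)=2,025, C(13,2)×C(15,2)=8,190.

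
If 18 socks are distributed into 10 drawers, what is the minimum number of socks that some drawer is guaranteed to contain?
2

Solution: Pigeonhole: ⌈18/10⌉ = 2.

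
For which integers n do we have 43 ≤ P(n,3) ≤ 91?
5

Working:
P(4,3)=24; P(5,3)=60; P(6,3)=120. So valid n = 5.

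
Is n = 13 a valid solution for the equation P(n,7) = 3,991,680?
No

Working:
P(13,7) = 13·12·11·10·9·8·7 = 8,648,640, which does not equal 3,991,680.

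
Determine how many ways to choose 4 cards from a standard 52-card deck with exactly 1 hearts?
118,807

Solution: 13 hearts and 39 non-hearts: C(13,1) × C(39,3) = 13 × 9139 = 118,807.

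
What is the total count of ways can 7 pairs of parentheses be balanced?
429

Explanation: Using the Catalan number formula: C_n = C(2n, n) / (n+1)
C_7 = C(14, 7) / (7+1)
     = 3432 / 8
     = 429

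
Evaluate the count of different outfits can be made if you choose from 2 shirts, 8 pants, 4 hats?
64

Reasoning: By the multiplication principle: 2 × 8 × 4 = 64.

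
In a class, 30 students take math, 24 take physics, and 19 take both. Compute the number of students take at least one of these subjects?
35

Solution: |A∪B| = |A|+|B|-|A∩B| = 30+24-19 = 35.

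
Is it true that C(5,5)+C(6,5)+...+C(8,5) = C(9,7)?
False
Hockey stick identity gives Σ = C(9,6) = 84; RHS C(9,7) = 36.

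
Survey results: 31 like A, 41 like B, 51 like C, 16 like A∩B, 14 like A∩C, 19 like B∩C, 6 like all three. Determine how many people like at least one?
80
|A∪B∪C| = 31+41+51-16-14-19+6 = 80.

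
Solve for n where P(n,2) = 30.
6

Explanation: P(n,2) = n(n−1) is increasing in n; n(n−1) ≈ (n−0.5)^2 = 30 gives n ≈ 6.0. Check: P(4,2) = 12, P(5,2) = 20, P(6,2) = 30 ✓. So n = 6.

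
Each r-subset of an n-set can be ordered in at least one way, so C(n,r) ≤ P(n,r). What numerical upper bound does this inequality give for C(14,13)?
87,178,291,200

Solution: P(14,13) = 14·13·12·11·10·9·8·7·6·5·4·3·2 = 87,178,291,200, so C(14,13) ≤ 87,178,291,200. (The bound is loose by a factor of 13! = 6,227,020,800: C(14,13) = 87,178,291,200/6,227,020,800 = 14.)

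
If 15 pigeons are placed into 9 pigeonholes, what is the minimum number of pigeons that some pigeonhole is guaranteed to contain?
2

Explanation: Pigeonhole: ⌈15/9⌉ = 2.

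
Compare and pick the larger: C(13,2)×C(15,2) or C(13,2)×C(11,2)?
C(13,2)×C(15,2)
C(13,2)×C(15,2)=8,190, C(13,2)×C(11,2)=4,290.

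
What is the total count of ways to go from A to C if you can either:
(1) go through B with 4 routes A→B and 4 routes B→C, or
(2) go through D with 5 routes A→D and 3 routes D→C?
31
Route via B: 4×4=16. Route via D: 5×3=15. Total: 31.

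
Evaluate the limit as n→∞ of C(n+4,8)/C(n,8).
Both numerator and denominator grow as n^8/8! for large n, so the ratio → 1.

Answer: 1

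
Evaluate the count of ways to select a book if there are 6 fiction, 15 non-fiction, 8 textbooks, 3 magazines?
By the addition principle: 6 + 15 + 8 + 3 = 32.

Answer: 32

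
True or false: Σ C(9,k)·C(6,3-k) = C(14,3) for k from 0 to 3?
False

Reasoning: Vandermonde's identity gives C(15,3) = 455; RHS C(14,3) = 364.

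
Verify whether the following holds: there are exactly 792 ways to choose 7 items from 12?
True

C(12,7) = 792.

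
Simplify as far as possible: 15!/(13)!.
210

Explanation: This equals 15×14 = 210.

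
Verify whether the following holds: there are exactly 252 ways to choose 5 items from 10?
C(10,5) = 252.
Final answer: True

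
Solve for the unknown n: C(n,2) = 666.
37

Explanation: C(n,2) = n(n−1)/2! is increasing in n, and n(n−1) = 2!·666 = 1,332 ≈ (n−0.5)^2 gives n ≈ 37.0. Check: C(35,2) = 595, C(36,2) = 630, C(37,2) = 666 ✓. So n = 37.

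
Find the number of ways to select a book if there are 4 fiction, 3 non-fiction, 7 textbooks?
14
By the addition principle: 4 + 3 + 7 = 14.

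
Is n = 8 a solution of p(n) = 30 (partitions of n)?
No

Reasoning: Pentagonal recurrence p(n) = p(n−1) + p(n−2) − p(n−5) − p(n−7) + …: p(8) = p(7) + p(6) − p(3) − p(1) = 15 + 11 − 3 − 1 = 22, which does not equal 30.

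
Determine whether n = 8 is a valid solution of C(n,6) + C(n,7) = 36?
Yes

Reasoning: C(8,6) + C(8,7) = 28 + 8 = 36, which equals 36.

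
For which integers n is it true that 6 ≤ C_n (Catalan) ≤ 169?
4, 5, 6

Explanation: C_3=5; C_4=14; C_5=42; C_6=132; C_7=429. So valid n = 4, 5, 6.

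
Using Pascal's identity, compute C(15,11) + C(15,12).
1,820

Working:
C(15,11) + C(15,12) = C(16,12) = 1,820.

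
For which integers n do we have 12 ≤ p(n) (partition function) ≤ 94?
7, 8, 9, 10, 11, 12
Tabulating p(n) via p(n) = p(n−1) + p(n−2) − p(n−5) − p(n−7) + …: p(6)=11; p(7)=15; p(8)=22; p(9)=30; p(10)=42; p(11)=56; p(12)=77; p(13)=101. So valid n = 7, 8, 9, 10, 11, 12.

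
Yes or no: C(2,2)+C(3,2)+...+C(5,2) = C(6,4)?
No

Explanation: Hockey stick identity gives Σ = C(6,3) = 20; RHS C(6,4) = 15.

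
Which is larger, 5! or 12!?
12!

Explanation: 5!=120, 12!=479,001,600. 12! > 5!.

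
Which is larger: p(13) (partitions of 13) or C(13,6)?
C(13,6)

Solution: Pentagonal recurrence p(n) = p(n−1) + p(n−2) − p(n−5) − p(n−7) + …: p(13) = p(12) + p(11) − p(8) − p(6) + p(1) = 77 + 56 − 22 − 11 + 1 = 101; C(13,6) = 1,716.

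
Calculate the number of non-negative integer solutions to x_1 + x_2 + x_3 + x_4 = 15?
816

Solution: C(15+4-1, 4-1) = 816.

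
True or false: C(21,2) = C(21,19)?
C(21,2) = C(21,21-2) by the symmetry property; both equal 210.

Answer: True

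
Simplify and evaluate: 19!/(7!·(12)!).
50,388

Working:
This is C(19,7) = 50,388.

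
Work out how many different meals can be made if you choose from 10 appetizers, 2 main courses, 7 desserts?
By the multiplication principle: 10 × 2 × 7 = 140.
Final answer: 140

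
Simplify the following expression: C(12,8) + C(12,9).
By Pascal's identity: C(13,9) = 715.

Answer: 715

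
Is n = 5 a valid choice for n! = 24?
No
5! = 5·4! = 5·24 = 120, which does not equal 24.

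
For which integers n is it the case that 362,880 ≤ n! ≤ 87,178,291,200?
9, 10, 11, 12, 13, 14
n! is strictly increasing; 9! = 362,880 and 14! = 87,178,291,200, so valid n = 9, 10, 11, 12, 13, 14.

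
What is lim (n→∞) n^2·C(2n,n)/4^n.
C(2n,n) ~ 4^n/√(πn), so n^2·C(2n,n)/4^n ~ n^(2 − 1/2)/√π → ∞.
Final answer: ∞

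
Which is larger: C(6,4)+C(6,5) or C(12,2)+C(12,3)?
C(12,2)+C(12,3)

Reasoning: First=21, Second=286.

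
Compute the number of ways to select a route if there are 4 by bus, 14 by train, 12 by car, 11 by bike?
41

Working:
By the addition principle: 4 + 14 + 12 + 11 = 41.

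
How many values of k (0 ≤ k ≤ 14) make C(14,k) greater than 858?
7

Reasoning: Row 14 is unimodal and symmetric about k=14/2. C(14,3)=364 ≤ 858; C(14,4)=1,001 > 858; by symmetry C(14,k) > 858 for k = 4..10. That's 10 - 4 + 1 = 7 values.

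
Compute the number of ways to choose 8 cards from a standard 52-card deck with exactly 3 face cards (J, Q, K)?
144,761,760

Reasoning: 12 face cards and 40 non-face cards: C(12,3) × C(40,5) = 220 × 658,008 = 144,761,760.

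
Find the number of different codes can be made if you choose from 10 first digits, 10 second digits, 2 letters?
200

By the multiplication principle: 10 × 10 × 2 = 200.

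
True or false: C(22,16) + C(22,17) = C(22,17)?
False

Working:
Pascal's identity gives C(23,17) = 100,947, whereas C(22,17) = 26,334.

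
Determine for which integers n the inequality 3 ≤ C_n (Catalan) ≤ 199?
3, 4, 5, 6

Reasoning: C_2=2; C_3=5; C_4=14; C_5=42; C_6=132; C_7=429. So valid n = 3, 4, 5, 6.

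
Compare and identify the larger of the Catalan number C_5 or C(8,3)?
C(8,3)

Explanation: C_5 = C(10,5)/(5+1) = 252/6 = 42; C(8,3) = 56.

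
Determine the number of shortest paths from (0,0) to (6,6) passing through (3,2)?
To (3,2): C(5,3)=10. From there: C(7,3)=35. Total: 350.

Answer: 350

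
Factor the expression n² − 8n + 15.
Seek roots whose sum is 8 and product is 15: (3, 5). So n² − 8n + 15 = (n − 3)(n − 5).
Final answer: (n − 3)(n − 5)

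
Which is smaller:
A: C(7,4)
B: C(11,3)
A
A=C(7,4)=35, B=C(11,3)=165.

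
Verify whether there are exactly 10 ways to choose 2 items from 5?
True

Solution: C(5,2) = 10.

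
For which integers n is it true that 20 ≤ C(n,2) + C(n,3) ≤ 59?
5, 6, 7

Solution: C(4,2)+C(4,3)=10; C(5,2)+C(5,3)=20; C(6,2)+C(6,3)=35; C(7,2)+C(7,3)=56; C(8,2)+C(8,3)=84. So valid n = 5, 6, 7.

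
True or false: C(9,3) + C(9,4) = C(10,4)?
True

Explanation: Pascal's identity C(n,k) + C(n,k+1) = C(n+1,k+1): 84 + 126 = 210 = C(10,4).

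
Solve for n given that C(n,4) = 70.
C(n,4) = n(n−1)(n−2)(n−3)/4! is increasing in n, and n(n−1)(n−2)(n−3) = 4!·70 = 1,680 ≈ (n−1.5)^4 gives n ≈ 7.9. Check: C(6,4) = 15, C(7,4) = 35, C(8,4) = 70 ✓. So n = 8.

Answer: 8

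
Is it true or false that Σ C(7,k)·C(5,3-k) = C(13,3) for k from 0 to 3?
Vandermonde's identity gives C(12,3) = 220; RHS C(13,3) = 286.

Answer: False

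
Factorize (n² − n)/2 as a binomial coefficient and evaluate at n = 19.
C(n,2); C(19,2) = 171

Explanation: (n² − n)/2 = n(n−1)/2 = C(n,2). At n = 19: C(19,2) = 171.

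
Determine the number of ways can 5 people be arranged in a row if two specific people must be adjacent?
48

Explanation: Treat pair as unit: (5-1)! arrangements × 2 internal orders = 48.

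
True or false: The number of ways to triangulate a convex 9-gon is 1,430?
False
Triangulations of a convex 9-gon are counted by the Catalan number C_7: C_7 = C(14,7)/(7+1) = 3,432/8 = 429.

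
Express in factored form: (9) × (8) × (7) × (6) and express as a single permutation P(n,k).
P(9,4) = 9!/(5)!

Reasoning: Product of 4 consecutive descending integers starting at 9: P(9,4) = 9!/5! = 3,024.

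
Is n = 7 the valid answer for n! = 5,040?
Yes

Working:
7! = 7·6! = 7·720 = 5,040, which equals 5,040.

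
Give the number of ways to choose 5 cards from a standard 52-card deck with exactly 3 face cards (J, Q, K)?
12 face cards and 40 non-face cards: C(12,3) × C(40,2) = 220 × 780 = 171,600.
Final answer: 171,600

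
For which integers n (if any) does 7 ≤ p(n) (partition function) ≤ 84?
5, 6, 7, 8, 9, 10, 11, 12
Tabulating p(n) via p(n) = p(n−1) + p(n−2) − p(n−5) − p(n−7) + …: p(4)=5; p(5)=7; p(6)=11; p(7)=15; p(8)=22; p(9)=30; p(10)=42; p(11)=56; p(12)=77; p(13)=101. So valid n = 5, 6, 7, 8, 9, 10, 11, 12.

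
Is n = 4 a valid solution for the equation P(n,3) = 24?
P(4,3) = 4·3·2 = 24, which equals 24.

Answer: Yes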